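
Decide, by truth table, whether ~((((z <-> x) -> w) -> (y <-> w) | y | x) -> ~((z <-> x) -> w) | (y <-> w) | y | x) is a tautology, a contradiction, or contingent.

contradiction

x | y | z | w | φ
- | - | - | - | -
0 | 0 | 0 | 0 | 0
0 | 0 | 0 | 1 | 0
0 | 0 | 1 | 0 | 0
0 | 0 | 1 | 1 | 0
0 | 1 | 0 | 0 | 0
0 | 1 | 0 | 1 | 0
0 | 1 | 1 | 0 | 0
0 | 1 | 1 | 1 | 0
1 | 0 | 0 | 0 | 0
1 | 0 | 0 | 1 | 0
1 | 0 | 1 | 0 | 0
1 | 0 | 1 | 1 | 0
1 | 1 | 0 | 0 | 0
1 | 1 | 0 | 1 | 0
1 | 1 | 1 | 0 | 0
1 | 1 | 1 | 1 | 0
Every row is 0, so the formula is a contradiction.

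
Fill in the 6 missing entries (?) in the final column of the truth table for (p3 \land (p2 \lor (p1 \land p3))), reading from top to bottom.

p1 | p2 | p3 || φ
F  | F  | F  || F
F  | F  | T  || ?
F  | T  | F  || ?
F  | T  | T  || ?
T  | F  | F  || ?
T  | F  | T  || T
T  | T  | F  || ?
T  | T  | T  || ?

F, F, T, F, F, T

Row p1=F, p2=F, p3=T: (p2 \lor (p1 \land p3)) = F, so the formula = F.
Row p1=F, p2=T, p3=F: (p2 \lor (p1 \land p3)) = T, so the formula = F.
Row p1=F, p2=T, p3=T: (p2 \lor (p1 \land p3)) = T, so the formula = T.
Row p1=T, p2=F, p3=F: (p2 \lor (p1 \land p3)) = F, so the formula = F.
Row p1=T, p2=T, p3=F: (p2 \lor (p1 \land p3)) = T, so the formula = F.
Row p1=T, p2=T, p3=T: (p2 \lor (p1 \land p3)) = T, so the formula = T.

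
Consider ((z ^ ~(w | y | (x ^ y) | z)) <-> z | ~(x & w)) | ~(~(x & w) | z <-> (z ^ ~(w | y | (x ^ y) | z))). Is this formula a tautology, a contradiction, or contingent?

x  y  z  w     (x ^ y)  (w | y | (x ^ y) | z)  ~(w | y | (x ^ y) | z)  (z ^ ~(w | y | (x ^ y) | z))  (x & w)  ~(x & w)  (z | ~(x & w))  (~(x & w) | z)  φ
T  T  T  T        F               T                      F                          T                   T        F            T               T         T
T  T  T  F        F               T                      F                          T                   F        T            T               T         T
T  T  F  T        F               T                      F                          F                   T        F            F               F         T
T  T  F  F        F               T                      F                          F                   F        T            T               T         T
T  F  T  T        T               T                      F                          T                   T        F            T               T         T
T  F  T  F        T               T                      F                          T                   F        T            T               T         T
T  F  F  T        T               T                      F                          F                   T        F            F               F         T
T  F  F  F        T               T                      F                          F                   F        T            T               T         T
F  T  T  T        T               T                      F                          T                   F        T            T               T         T
F  T  T  F        T               T                      F                          T                   F        T            T               T         T
F  T  F  T        T               T                      F                          F                   F        T            T               T         T
F  T  F  F        T               T                      F                          F                   F        T            T               T         T
F  F  T  T        F               T                      F                          T                   F        T            T               T         T
F  F  T  F        F               T                      F                          T                   F        T            T               T         T
F  F  F  T        F               T                      F                          F                   F        T            T               T         T
F  F  F  F        F               F                      T                          T                   F        T            T               T         T
Every row is T, so the formula is a tautology.

tautology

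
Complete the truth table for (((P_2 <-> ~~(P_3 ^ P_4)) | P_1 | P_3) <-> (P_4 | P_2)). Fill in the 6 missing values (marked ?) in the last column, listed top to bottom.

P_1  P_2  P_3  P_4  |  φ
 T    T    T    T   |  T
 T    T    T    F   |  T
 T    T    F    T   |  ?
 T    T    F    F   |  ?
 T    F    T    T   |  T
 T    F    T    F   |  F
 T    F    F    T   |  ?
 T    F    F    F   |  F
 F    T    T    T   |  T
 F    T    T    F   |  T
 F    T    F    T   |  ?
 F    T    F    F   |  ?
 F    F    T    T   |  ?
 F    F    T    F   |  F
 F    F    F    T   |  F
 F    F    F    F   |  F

Row P_1=T, P_2=T, P_3=F, P_4=T: ((P_2 <-> ~~(P_3 ^ P_4)) | P_1 | P_3) = T, (P_4 | P_2) = T, so the formula = T.
Row P_1=T, P_2=T, P_3=F, P_4=F: ((P_2 <-> ~~(P_3 ^ P_4)) | P_1 | P_3) = T, (P_4 | P_2) = T, so the formula = T.
Row P_1=T, P_2=F, P_3=F, P_4=T: ((P_2 <-> ~~(P_3 ^ P_4)) | P_1 | P_3) = T, (P_4 | P_2) = T, so the formula = T.
Row P_1=F, P_2=T, P_3=F, P_4=T: ((P_2 <-> ~~(P_3 ^ P_4)) | P_1 | P_3) = T, (P_4 | P_2) = T, so the formula = T.
Row P_1=F, P_2=T, P_3=F, P_4=F: ((P_2 <-> ~~(P_3 ^ P_4)) | P_1 | P_3) = F, (P_4 | P_2) = T, so the formula = F.
Row P_1=F, P_2=F, P_3=T, P_4=T: ((P_2 <-> ~~(P_3 ^ P_4)) | P_1 | P_3) = T, (P_4 | P_2) = T, so the formula = T.

T, T, T, T, F, T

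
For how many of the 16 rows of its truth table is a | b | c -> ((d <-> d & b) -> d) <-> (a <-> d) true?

a  b  c  d     (a | b | c)  (d & b)  (d <-> (d & b))  ((d <-> (d & b)) -> d)  (a <-> d)  φ
T  T  T  T          T          T            T                   T                 T      T
T  T  T  F          T          F            T                   F                 F      T
T  T  F  T          T          T            T                   T                 T      T
T  T  F  F          T          F            T                   F                 F      T
T  F  T  T          T          F            F                   T                 T      T
T  F  T  F          T          F            T                   F                 F      T
T  F  F  T          T          F            F                   T                 T      T
T  F  F  F          T          F            T                   F                 F      T
F  T  T  T          T          T            T                   T                 F      F
F  T  T  F          T          F            T                   F                 T      F
F  T  F  T          T          T            T                   T                 F      F
F  T  F  F          T          F            T                   F                 T      F
F  F  T  T          T          F            F                   T                 F      F
F  F  T  F          T          F            T                   F                 T      F
F  F  F  T          F          F            F                   T                 F      F
F  F  F  F          F          F            T                   F                 T      T
The formula is true on 9 of the 16 rows.

9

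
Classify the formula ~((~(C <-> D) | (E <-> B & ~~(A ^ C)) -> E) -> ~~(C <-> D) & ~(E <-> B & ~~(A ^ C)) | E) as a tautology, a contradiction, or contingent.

A | B | C | D | E || φ
F | F | F | F | F || F
F | F | F | F | T || F
F | F | F | T | F || F
F | F | F | T | T || F
F | F | T | F | F || F
F | F | T | F | T || F
F | F | T | T | F || F
F | F | T | T | T || F
F | T | F | F | F || F
F | T | F | F | T || F
F | T | F | T | F || F
F | T | F | T | T || F
F | T | T | F | F || F
F | T | T | F | T || F
F | T | T | T | F || F
F | T | T | T | T || F
T | F | F | F | F || F
T | F | F | F | T || F
T | F | F | T | F || F
T | F | F | T | T || F
T | F | T | F | F || F
T | F | T | F | T || F
T | F | T | T | F || F
T | F | T | T | T || F
T | T | F | F | F || F
T | T | F | F | T || F
T | T | F | T | F || F
T | T | F | T | T || F
T | T | T | F | F || F
T | T | T | F | T || F
T | T | T | T | F || F
T | T | T | T | T || F
Every row is F, so the formula is a contradiction.

contradiction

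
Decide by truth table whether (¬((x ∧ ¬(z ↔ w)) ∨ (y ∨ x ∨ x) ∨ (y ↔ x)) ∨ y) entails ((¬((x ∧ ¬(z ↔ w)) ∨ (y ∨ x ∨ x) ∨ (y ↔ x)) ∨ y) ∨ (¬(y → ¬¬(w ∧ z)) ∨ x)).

yes

x  y  z  w  |  φ  ψ
T  T  T  T  |  T  T
T  T  T  F  |  T  T
T  T  F  T  |  T  T
T  T  F  F  |  T  T
T  F  T  T  |  F  T
T  F  T  F  |  F  T
T  F  F  T  |  F  T
T  F  F  F  |  F  T
F  T  T  T  |  T  T
F  T  T  F  |  T  T
F  T  F  T  |  T  T
F  T  F  F  |  T  T
F  F  T  T  |  F  F
F  F  T  F  |  F  F
F  F  F  T  |  F  F
F  F  F  F  |  F  F
In every row where φ is true, ψ is also true, so φ ⊨ ψ.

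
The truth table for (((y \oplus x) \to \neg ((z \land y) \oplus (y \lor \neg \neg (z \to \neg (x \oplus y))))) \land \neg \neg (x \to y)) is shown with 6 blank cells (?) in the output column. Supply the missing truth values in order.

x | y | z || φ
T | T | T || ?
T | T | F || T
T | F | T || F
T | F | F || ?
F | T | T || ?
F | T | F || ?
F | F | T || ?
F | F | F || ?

Row x=T, y=T, z=T: ((y \oplus x) \to \neg ((z \land y) \oplus (y \lor \neg \neg (z \to \neg (x \oplus y))))) = T, \neg \neg (x \to y) = T, so the formula = T.
Row x=T, y=F, z=F: ((y \oplus x) \to \neg ((z \land y) \oplus (y \lor \neg \neg (z \to \neg (x \oplus y))))) = F, \neg \neg (x \to y) = F, so the formula = F.
Row x=F, y=T, z=T: ((y \oplus x) \to \neg ((z \land y) \oplus (y \lor \neg \neg (z \to \neg (x \oplus y))))) = T, \neg \neg (x \to y) = T, so the formula = T.
Row x=F, y=T, z=F: ((y \oplus x) \to \neg ((z \land y) \oplus (y \lor \neg \neg (z \to \neg (x \oplus y))))) = F, \neg \neg (x \to y) = T, so the formula = F.
Row x=F, y=F, z=T: ((y \oplus x) \to \neg ((z \land y) \oplus (y \lor \neg \neg (z \to \neg (x \oplus y))))) = T, \neg \neg (x \to y) = T, so the formula = T.
Row x=F, y=F, z=F: ((y \oplus x) \to \neg ((z \land y) \oplus (y \lor \neg \neg (z \to \neg (x \oplus y))))) = T, \neg \neg (x \to y) = T, so the formula = T.

T, F, T, F, T, T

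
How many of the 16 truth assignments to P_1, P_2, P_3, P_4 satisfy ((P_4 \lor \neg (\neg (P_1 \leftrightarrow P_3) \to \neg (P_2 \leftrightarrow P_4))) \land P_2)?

4

 P_1  |  P_2  |  P_3  |  P_4  ||   φ  
 True |  True |  True |  True ||  True
 True |  True |  True | False || False
 True |  True | False |  True ||  True
 True |  True | False | False || False
 True | False |  True |  True || False
 True | False |  True | False || False
 True | False | False |  True || False
 True | False | False | False || False
False |  True |  True |  True ||  True
False |  True |  True | False || False
False |  True | False |  True ||  True
False |  True | False | False || False
False | False |  True |  True || False
False | False |  True | False || False
False | False | False |  True || False
False | False | False | False || False
The formula is true on 4 of the 16 rows.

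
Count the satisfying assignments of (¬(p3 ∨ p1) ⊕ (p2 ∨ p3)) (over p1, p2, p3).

6

p1 | p2 | p3 || (p3 ∨ p1) | ¬(p3 ∨ p1) | (p2 ∨ p3) | (¬(p3 ∨ p1) ⊕ (p2 ∨ p3))
T  | T  | T  ||     T     |     F      |     T     |            T            
T  | T  | F  ||     T     |     F      |     T     |            T            
T  | F  | T  ||     T     |     F      |     T     |            T            
T  | F  | F  ||     T     |     F      |     F     |            F            
F  | T  | T  ||     T     |     F      |     T     |            T            
F  | T  | F  ||     F     |     T      |     T     |            F            
F  | F  | T  ||     T     |     F      |     T     |            T            
F  | F  | F  ||     F     |     T      |     F     |            T            
The formula is true on 6 of the 8 rows.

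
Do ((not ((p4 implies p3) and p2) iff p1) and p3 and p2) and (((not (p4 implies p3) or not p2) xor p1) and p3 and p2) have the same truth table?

p1 | p2 | p3 | p4 | φ | ψ
-- | -- | -- | -- | - | -
T  | T  | T  | T  | F | T
T  | T  | T  | F  | F | T
T  | T  | F  | T  | F | F
T  | T  | F  | F  | F | F
T  | F  | T  | T  | F | F
T  | F  | T  | F  | F | F
T  | F  | F  | T  | F | F
T  | F  | F  | F  | F | F
F  | T  | T  | T  | T | F
F  | T  | T  | F  | T | F
F  | T  | F  | T  | F | F
F  | T  | F  | F  | F | F
F  | F  | T  | T  | F | F
F  | F  | T  | F  | F | F
F  | F  | F  | T  | F | F
F  | F  | F  | F  | F | F
The columns differ at p1=T, p2=T, p3=T, p4=T (φ=F, ψ=T), so they are not equivalent.

not equivalent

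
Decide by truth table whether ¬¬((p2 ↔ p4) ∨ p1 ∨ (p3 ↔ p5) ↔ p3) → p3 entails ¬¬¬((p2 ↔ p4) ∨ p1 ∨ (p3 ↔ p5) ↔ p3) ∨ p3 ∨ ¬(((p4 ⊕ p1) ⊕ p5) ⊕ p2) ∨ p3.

yes

p1 | p2 | p3 | p4 | p5 || φ | ψ
T  | T  | T  | T  | T  || T | T
T  | T  | T  | T  | F  || T | T
T  | T  | T  | F  | T  || T | T
T  | T  | T  | F  | F  || T | T
T  | T  | F  | T  | T  || T | T
T  | T  | F  | T  | F  || T | T
T  | T  | F  | F  | T  || T | T
T  | T  | F  | F  | F  || T | T
T  | F  | T  | T  | T  || T | T
T  | F  | T  | T  | F  || T | T
T  | F  | T  | F  | T  || T | T
T  | F  | T  | F  | F  || T | T
T  | F  | F  | T  | T  || T | T
T  | F  | F  | T  | F  || T | T
T  | F  | F  | F  | T  || T | T
T  | F  | F  | F  | F  || T | T
F  | T  | T  | T  | T  || T | T
F  | T  | T  | T  | F  || T | T
F  | T  | T  | F  | T  || T | T
F  | T  | T  | F  | F  || T | T
F  | T  | F  | T  | T  || T | T
F  | T  | F  | T  | F  || T | T
F  | T  | F  | F  | T  || F | T
F  | T  | F  | F  | F  || T | T
F  | F  | T  | T  | T  || T | T
F  | F  | T  | T  | F  || T | T
F  | F  | T  | F  | T  || T | T
F  | F  | T  | F  | F  || T | T
F  | F  | F  | T  | T  || F | T
F  | F  | F  | T  | F  || T | T
F  | F  | F  | F  | T  || T | T
F  | F  | F  | F  | F  || T | T
In every row where φ is true, ψ is also true, so φ ⊨ ψ.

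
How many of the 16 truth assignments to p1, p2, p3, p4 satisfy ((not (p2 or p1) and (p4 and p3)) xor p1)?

9

p1  p2  p3  p4  |  (p2 or p1)  not (p2 or p1)  (p4 and p3)  φ
T   T   T   T   |      T             F              T       T
T   T   T   F   |      T             F              F       T
T   T   F   T   |      T             F              F       T
T   T   F   F   |      T             F              F       T
T   F   T   T   |      T             F              T       T
T   F   T   F   |      T             F              F       T
T   F   F   T   |      T             F              F       T
T   F   F   F   |      T             F              F       T
F   T   T   T   |      T             F              T       F
F   T   T   F   |      T             F              F       F
F   T   F   T   |      T             F              F       F
F   T   F   F   |      T             F              F       F
F   F   T   T   |      F             T              T       T
F   F   T   F   |      F             T              F       F
F   F   F   T   |      F             T              F       F
F   F   F   F   |      F             T              F       F
The formula is true on 9 of the 16 rows.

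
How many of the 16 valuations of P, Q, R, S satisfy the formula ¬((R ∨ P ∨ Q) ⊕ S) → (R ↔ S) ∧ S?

P | Q | R | S | φ
- | - | - | - | -
F | F | F | F | F
F | F | F | T | T
F | F | T | F | T
F | F | T | T | T
F | T | F | F | T
F | T | F | T | F
F | T | T | F | T
F | T | T | T | T
T | F | F | F | T
T | F | F | T | F
T | F | T | F | T
T | F | T | T | T
T | T | F | F | T
T | T | F | T | F
T | T | T | F | T
T | T | T | T | T
The formula is true on 12 of the 16 rows.

12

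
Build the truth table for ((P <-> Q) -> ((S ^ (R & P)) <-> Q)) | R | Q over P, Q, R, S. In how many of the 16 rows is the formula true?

15

P | Q | R | S || φ
T | T | T | T || T
T | T | T | F || T
T | T | F | T || T
T | T | F | F || T
T | F | T | T || T
T | F | T | F || T
T | F | F | T || T
T | F | F | F || T
F | T | T | T || T
F | T | T | F || T
F | T | F | T || T
F | T | F | F || T
F | F | T | T || T
F | F | T | F || T
F | F | F | T || F
F | F | F | F || T
The formula is true on 15 of the 16 rows.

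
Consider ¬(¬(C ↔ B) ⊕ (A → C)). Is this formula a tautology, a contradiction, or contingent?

  A      B      C    |  ¬(¬(C ↔ B) ⊕ (A → C))
False  False  False  |          False        
False  False   True  |           True        
False   True  False  |           True        
False   True   True  |          False        
 True  False  False  |           True        
 True  False   True  |           True        
 True   True  False  |          False        
 True   True   True  |          False        
4 of 8 rows are True, so the formula is contingent.

contingent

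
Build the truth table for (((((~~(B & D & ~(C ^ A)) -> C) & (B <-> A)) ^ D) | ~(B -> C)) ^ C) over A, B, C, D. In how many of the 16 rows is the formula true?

10

  A   |   B   |   C   |   D   | (C ^ A) | ~(C ^ A) | (B & D & ~(C ^ A)) | ~(B & D & ~(C ^ A)) | ~~(B & D & ~(C ^ A)) | (~~(B & D & ~(C ^ A)) -> C) | (B <-> A) | (B -> C) | ~(B -> C) |   φ  
----- | ----- | ----- | ----- | ------- | -------- | ------------------ | ------------------- | -------------------- | --------------------------- | --------- | -------- | --------- | -----
 True |  True |  True |  True |  False  |   True   |        True        |        False        |         True         |             True            |    True   |   True   |   False   |  True
 True |  True |  True | False |  False  |   True   |       False        |         True        |        False         |             True            |    True   |   True   |   False   | False
 True |  True | False |  True |   True  |  False   |       False        |         True        |        False         |             True            |    True   |  False   |    True   |  True
 True |  True | False | False |   True  |  False   |       False        |         True        |        False         |             True            |    True   |  False   |    True   |  True
 True | False |  True |  True |  False  |   True   |       False        |         True        |        False         |             True            |   False   |   True   |   False   | False
 True | False |  True | False |  False  |   True   |       False        |         True        |        False         |             True            |   False   |   True   |   False   |  True
 True | False | False |  True |   True  |  False   |       False        |         True        |        False         |             True            |   False   |   True   |   False   |  True
 True | False | False | False |   True  |  False   |       False        |         True        |        False         |             True            |   False   |   True   |   False   | False
False |  True |  True |  True |   True  |  False   |       False        |         True        |        False         |             True            |   False   |   True   |   False   | False
False |  True |  True | False |   True  |  False   |       False        |         True        |        False         |             True            |   False   |   True   |   False   |  True
False |  True | False |  True |  False  |   True   |        True        |        False        |         True         |            False            |   False   |  False   |    True   |  True
False |  True | False | False |  False  |   True   |       False        |         True        |        False         |             True            |   False   |  False   |    True   |  True
False | False |  True |  True |   True  |  False   |       False        |         True        |        False         |             True            |    True   |   True   |   False   |  True
False | False |  True | False |   True  |  False   |       False        |         True        |        False         |             True            |    True   |   True   |   False   | False
False | False | False |  True |  False  |   True   |       False        |         True        |        False         |             True            |    True   |   True   |   False   | False
False | False | False | False |  False  |   True   |       False        |         True        |        False         |             True            |    True   |   True   |   False   |  True
The formula is true on 10 of the 16 rows.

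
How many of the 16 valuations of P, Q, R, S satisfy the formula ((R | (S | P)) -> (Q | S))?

13

P  Q  R  S     (S | P)  (R | (S | P))  (Q | S)  ((R | (S | P)) -> (Q | S))
1  1  1  1        1           1           1                 1             
1  1  1  0        1           1           1                 1             
1  1  0  1        1           1           1                 1             
1  1  0  0        1           1           1                 1             
1  0  1  1        1           1           1                 1             
1  0  1  0        1           1           0                 0             
1  0  0  1        1           1           1                 1             
1  0  0  0        1           1           0                 0             
0  1  1  1        1           1           1                 1             
0  1  1  0        0           1           1                 1             
0  1  0  1        1           1           1                 1             
0  1  0  0        0           0           1                 1             
0  0  1  1        1           1           1                 1             
0  0  1  0        0           1           0                 0             
0  0  0  1        1           1           1                 1             
0  0  0  0        0           0           0                 1             
The formula is true on 13 of the 16 rows.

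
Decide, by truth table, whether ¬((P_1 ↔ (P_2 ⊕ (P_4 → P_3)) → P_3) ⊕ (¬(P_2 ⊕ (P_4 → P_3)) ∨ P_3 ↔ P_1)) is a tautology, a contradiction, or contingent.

P_1  P_2  P_3  P_4  |  φ
 T    T    T    T   |  T
 T    T    T    F   |  T
 T    T    F    T   |  T
 T    T    F    F   |  T
 T    F    T    T   |  T
 T    F    T    F   |  T
 T    F    F    T   |  T
 T    F    F    F   |  T
 F    T    T    T   |  T
 F    T    T    F   |  T
 F    T    F    T   |  T
 F    T    F    F   |  T
 F    F    T    T   |  T
 F    F    T    F   |  T
 F    F    F    T   |  T
 F    F    F    F   |  T
Every row is T, so the formula is a tautology.

tautology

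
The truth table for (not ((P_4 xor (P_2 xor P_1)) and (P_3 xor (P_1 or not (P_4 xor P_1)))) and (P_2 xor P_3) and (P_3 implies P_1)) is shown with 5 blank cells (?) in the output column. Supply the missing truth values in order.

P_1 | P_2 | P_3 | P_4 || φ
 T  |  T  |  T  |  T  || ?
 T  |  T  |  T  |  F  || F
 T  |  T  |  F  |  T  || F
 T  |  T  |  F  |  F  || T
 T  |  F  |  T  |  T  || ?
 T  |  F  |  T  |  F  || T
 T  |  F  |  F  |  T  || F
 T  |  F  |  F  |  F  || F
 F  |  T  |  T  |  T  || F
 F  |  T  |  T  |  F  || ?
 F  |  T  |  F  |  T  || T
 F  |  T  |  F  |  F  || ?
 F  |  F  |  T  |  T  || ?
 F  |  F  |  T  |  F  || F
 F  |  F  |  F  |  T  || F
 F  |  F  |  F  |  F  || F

F, T, F, F, F

Row P_1=T, P_2=T, P_3=T, P_4=T: not ((P_4 xor (P_2 xor P_1)) and (P_3 xor (P_1 or not (P_4 xor P_1)))) = T, (P_2 xor P_3) = F, (P_3 implies P_1) = T, so the formula = F.
Row P_1=T, P_2=F, P_3=T, P_4=T: not ((P_4 xor (P_2 xor P_1)) and (P_3 xor (P_1 or not (P_4 xor P_1)))) = T, (P_2 xor P_3) = T, (P_3 implies P_1) = T, so the formula = T.
Row P_1=F, P_2=T, P_3=T, P_4=F: not ((P_4 xor (P_2 xor P_1)) and (P_3 xor (P_1 or not (P_4 xor P_1)))) = T, (P_2 xor P_3) = F, (P_3 implies P_1) = F, so the formula = F.
Row P_1=F, P_2=T, P_3=F, P_4=F: not ((P_4 xor (P_2 xor P_1)) and (P_3 xor (P_1 or not (P_4 xor P_1)))) = F, (P_2 xor P_3) = T, (P_3 implies P_1) = T, so the formula = F.
Row P_1=F, P_2=F, P_3=T, P_4=T: not ((P_4 xor (P_2 xor P_1)) and (P_3 xor (P_1 or not (P_4 xor P_1)))) = F, (P_2 xor P_3) = T, (P_3 implies P_1) = F, so the formula = F.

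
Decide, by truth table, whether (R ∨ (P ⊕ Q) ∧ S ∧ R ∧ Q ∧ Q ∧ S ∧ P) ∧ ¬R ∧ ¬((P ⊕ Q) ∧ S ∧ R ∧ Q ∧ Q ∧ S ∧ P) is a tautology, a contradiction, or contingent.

contradiction

P | Q | R | S | φ
- | - | - | - | -
1 | 1 | 1 | 1 | 0
1 | 1 | 1 | 0 | 0
1 | 1 | 0 | 1 | 0
1 | 1 | 0 | 0 | 0
1 | 0 | 1 | 1 | 0
1 | 0 | 1 | 0 | 0
1 | 0 | 0 | 1 | 0
1 | 0 | 0 | 0 | 0
0 | 1 | 1 | 1 | 0
0 | 1 | 1 | 0 | 0
0 | 1 | 0 | 1 | 0
0 | 1 | 0 | 0 | 0
0 | 0 | 1 | 1 | 0
0 | 0 | 1 | 0 | 0
0 | 0 | 0 | 1 | 0
0 | 0 | 0 | 0 | 0
Every row is 0, so the formula is a contradiction.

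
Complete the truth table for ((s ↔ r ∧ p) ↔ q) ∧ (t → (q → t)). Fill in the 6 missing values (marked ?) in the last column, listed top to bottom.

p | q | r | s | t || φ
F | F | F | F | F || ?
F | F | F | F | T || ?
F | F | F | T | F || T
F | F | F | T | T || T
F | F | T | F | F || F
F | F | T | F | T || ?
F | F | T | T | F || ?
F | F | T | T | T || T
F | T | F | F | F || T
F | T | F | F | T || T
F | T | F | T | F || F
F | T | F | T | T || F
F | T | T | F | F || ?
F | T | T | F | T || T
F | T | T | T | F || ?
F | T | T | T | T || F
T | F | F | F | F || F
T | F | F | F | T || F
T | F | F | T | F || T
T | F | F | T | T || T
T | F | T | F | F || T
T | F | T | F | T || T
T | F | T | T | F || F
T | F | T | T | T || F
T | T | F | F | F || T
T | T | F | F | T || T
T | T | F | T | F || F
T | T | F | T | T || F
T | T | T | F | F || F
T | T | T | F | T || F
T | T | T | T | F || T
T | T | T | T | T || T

Row p=F, q=F, r=F, s=F, t=F: ((s ↔ r ∧ p) ↔ q) = F, (t → (q → t)) = T, so the formula = F.
Row p=F, q=F, r=F, s=F, t=T: ((s ↔ r ∧ p) ↔ q) = F, (t → (q → t)) = T, so the formula = F.
Row p=F, q=F, r=T, s=F, t=T: ((s ↔ r ∧ p) ↔ q) = F, (t → (q → t)) = T, so the formula = F.
Row p=F, q=F, r=T, s=T, t=F: ((s ↔ r ∧ p) ↔ q) = T, (t → (q → t)) = T, so the formula = T.
Row p=F, q=T, r=T, s=F, t=F: ((s ↔ r ∧ p) ↔ q) = T, (t → (q → t)) = T, so the formula = T.
Row p=F, q=T, r=T, s=T, t=F: ((s ↔ r ∧ p) ↔ q) = F, (t → (q → t)) = T, so the formula = F.

F, F, F, T, T, F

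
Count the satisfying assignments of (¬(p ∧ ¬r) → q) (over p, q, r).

  p   |   q   |   r   |   ¬r  | (p ∧ ¬r) | ¬(p ∧ ¬r) | (¬(p ∧ ¬r) → q)
----- | ----- | ----- | ----- | -------- | --------- | ---------------
False | False | False |  True |  False   |    True   |      False     
False | False |  True | False |  False   |    True   |      False     
False |  True | False |  True |  False   |    True   |       True     
False |  True |  True | False |  False   |    True   |       True     
 True | False | False |  True |   True   |   False   |       True     
 True | False |  True | False |  False   |    True   |      False     
 True |  True | False |  True |   True   |   False   |       True     
 True |  True |  True | False |  False   |    True   |       True     
The formula is true on 5 of the 8 rows.

5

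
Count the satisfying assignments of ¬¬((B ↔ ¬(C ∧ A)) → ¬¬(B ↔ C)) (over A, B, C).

A  B  C  |  (C ∧ A)  ¬(C ∧ A)  (B ↔ ¬(C ∧ A))  (B ↔ C)  ¬(B ↔ C)  ¬¬(B ↔ C)  ((B ↔ ¬(C ∧ A)) → ¬¬(B ↔ C))  ¬¬((B ↔ ¬(C ∧ A)) → ¬¬(B ↔ C))
1  1  1  |     1        0            0            1        0          1                   1                              1               
1  1  0  |     0        1            1            0        1          0                   0                              0               
1  0  1  |     1        0            1            0        1          0                   0                              0               
1  0  0  |     0        1            0            1        0          1                   1                              1               
0  1  1  |     0        1            1            1        0          1                   1                              1               
0  1  0  |     0        1            1            0        1          0                   0                              0               
0  0  1  |     0        1            0            0        1          0                   1                              1               
0  0  0  |     0        1            0            1        0          1                   1                              1               
The formula is true on 5 of the 8 rows.

5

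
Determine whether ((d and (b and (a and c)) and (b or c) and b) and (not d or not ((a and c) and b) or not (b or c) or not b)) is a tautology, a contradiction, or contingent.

contradiction

a | b | c | d | (a and c) | (b and (a and c)) | (b or c) | not d | ((a and c) and b) | not ((a and c) and b) | not (b or c) | not b | φ
- | - | - | - | --------- | ----------------- | -------- | ----- | ----------------- | --------------------- | ------------ | ----- | -
T | T | T | T |     T     |         T         |    T     |   F   |         T         |           F           |      F       |   F   | F
T | T | T | F |     T     |         T         |    T     |   T   |         T         |           F           |      F       |   F   | F
T | T | F | T |     F     |         F         |    T     |   F   |         F         |           T           |      F       |   F   | F
T | T | F | F |     F     |         F         |    T     |   T   |         F         |           T           |      F       |   F   | F
T | F | T | T |     T     |         F         |    T     |   F   |         F         |           T           |      F       |   T   | F
T | F | T | F |     T     |         F         |    T     |   T   |         F         |           T           |      F       |   T   | F
T | F | F | T |     F     |         F         |    F     |   F   |         F         |           T           |      T       |   T   | F
T | F | F | F |     F     |         F         |    F     |   T   |         F         |           T           |      T       |   T   | F
F | T | T | T |     F     |         F         |    T     |   F   |         F         |           T           |      F       |   F   | F
F | T | T | F |     F     |         F         |    T     |   T   |         F         |           T           |      F       |   F   | F
F | T | F | T |     F     |         F         |    T     |   F   |         F         |           T           |      F       |   F   | F
F | T | F | F |     F     |         F         |    T     |   T   |         F         |           T           |      F       |   F   | F
F | F | T | T |     F     |         F         |    T     |   F   |         F         |           T           |      F       |   T   | F
F | F | T | F |     F     |         F         |    T     |   T   |         F         |           T           |      F       |   T   | F
F | F | F | T |     F     |         F         |    F     |   F   |         F         |           T           |      T       |   T   | F
F | F | F | F |     F     |         F         |    F     |   T   |         F         |           T           |      T       |   T   | F
Every row is F, so the formula is a contradiction.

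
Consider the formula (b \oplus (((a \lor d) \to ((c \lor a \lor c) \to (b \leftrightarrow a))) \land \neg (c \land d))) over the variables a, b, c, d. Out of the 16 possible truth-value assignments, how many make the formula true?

5

  a   |   b   |   c   |   d   || (a \lor d) | (c \lor a \lor c) | (b \leftrightarrow a) | (c \land d) | \neg (c \land d) |   φ  
 True |  True |  True |  True ||    True    |        True       |          True         |     True    |      False       |  True
 True |  True |  True | False ||    True    |        True       |          True         |    False    |       True       | False
 True |  True | False |  True ||    True    |        True       |          True         |    False    |       True       | False
 True |  True | False | False ||    True    |        True       |          True         |    False    |       True       | False
 True | False |  True |  True ||    True    |        True       |         False         |     True    |      False       | False
 True | False |  True | False ||    True    |        True       |         False         |    False    |       True       | False
 True | False | False |  True ||    True    |        True       |         False         |    False    |       True       | False
 True | False | False | False ||    True    |        True       |         False         |    False    |       True       | False
False |  True |  True |  True ||    True    |        True       |         False         |     True    |      False       |  True
False |  True |  True | False ||   False    |        True       |         False         |    False    |       True       | False
False |  True | False |  True ||    True    |       False       |         False         |    False    |       True       | False
False |  True | False | False ||   False    |       False       |         False         |    False    |       True       | False
False | False |  True |  True ||    True    |        True       |          True         |     True    |      False       | False
False | False |  True | False ||   False    |        True       |          True         |    False    |       True       |  True
False | False | False |  True ||    True    |       False       |          True         |    False    |       True       |  True
False | False | False | False ||   False    |       False       |          True         |    False    |       True       |  True
The formula is true on 5 of the 16 rows.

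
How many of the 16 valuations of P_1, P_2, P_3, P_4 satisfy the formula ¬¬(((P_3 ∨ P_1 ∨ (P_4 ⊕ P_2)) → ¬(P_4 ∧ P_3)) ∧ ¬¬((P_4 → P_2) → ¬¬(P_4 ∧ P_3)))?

2

P_1 | P_2 | P_3 | P_4 | φ
--- | --- | --- | --- | -
 T  |  T  |  T  |  T  | F
 T  |  T  |  T  |  F  | F
 T  |  T  |  F  |  T  | F
 T  |  T  |  F  |  F  | F
 T  |  F  |  T  |  T  | F
 T  |  F  |  T  |  F  | F
 T  |  F  |  F  |  T  | T
 T  |  F  |  F  |  F  | F
 F  |  T  |  T  |  T  | F
 F  |  T  |  T  |  F  | F
 F  |  T  |  F  |  T  | F
 F  |  T  |  F  |  F  | F
 F  |  F  |  T  |  T  | F
 F  |  F  |  T  |  F  | F
 F  |  F  |  F  |  T  | T
 F  |  F  |  F  |  F  | F
The formula is true on 2 of the 16 rows.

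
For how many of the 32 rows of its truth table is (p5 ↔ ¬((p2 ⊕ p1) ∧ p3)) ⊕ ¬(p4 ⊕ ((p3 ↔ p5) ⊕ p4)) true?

p1 | p2 | p3 | p4 | p5 || φ
T  | T  | T  | T  | T  || T
T  | T  | T  | T  | F  || T
T  | T  | T  | F  | T  || T
T  | T  | T  | F  | F  || T
T  | T  | F  | T  | T  || F
T  | T  | F  | T  | F  || F
T  | T  | F  | F  | T  || F
T  | T  | F  | F  | F  || F
T  | F  | T  | T  | T  || F
T  | F  | T  | T  | F  || F
T  | F  | T  | F  | T  || F
T  | F  | T  | F  | F  || F
T  | F  | F  | T  | T  || F
T  | F  | F  | T  | F  || F
T  | F  | F  | F  | T  || F
T  | F  | F  | F  | F  || F
F  | T  | T  | T  | T  || F
F  | T  | T  | T  | F  || F
F  | T  | T  | F  | T  || F
F  | T  | T  | F  | F  || F
F  | T  | F  | T  | T  || F
F  | T  | F  | T  | F  || F
F  | T  | F  | F  | T  || F
F  | T  | F  | F  | F  || F
F  | F  | T  | T  | T  || T
F  | F  | T  | T  | F  || T
F  | F  | T  | F  | T  || T
F  | F  | T  | F  | F  || T
F  | F  | F  | T  | T  || F
F  | F  | F  | T  | F  || F
F  | F  | F  | F  | T  || F
F  | F  | F  | F  | F  || F
The formula is true on 8 of the 32 rows.

8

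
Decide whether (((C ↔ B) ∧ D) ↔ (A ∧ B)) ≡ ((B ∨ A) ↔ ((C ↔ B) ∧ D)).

  A   |   B   |   C   |   D   ||   φ   |   ψ  
 True |  True |  True |  True ||  True |  True
 True |  True |  True | False || False | False
 True |  True | False |  True || False | False
 True |  True | False | False || False | False
 True | False |  True |  True ||  True | False
 True | False |  True | False ||  True | False
 True | False | False |  True || False |  True
 True | False | False | False ||  True | False
False |  True |  True |  True || False |  True
False |  True |  True | False ||  True | False
False |  True | False |  True ||  True | False
False |  True | False | False ||  True | False
False | False |  True |  True ||  True |  True
False | False |  True | False ||  True |  True
False | False | False |  True || False | False
False | False | False | False ||  True |  True
The columns differ at A=True, B=False, C=True, D=True (φ=True, ψ=False), so they are not equivalent.

not equivalent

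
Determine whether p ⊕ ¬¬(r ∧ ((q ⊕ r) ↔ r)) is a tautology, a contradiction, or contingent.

contingent

p | q | r || (p ⊕ ¬¬(r ∧ ((q ⊕ r) ↔ r)))
0 | 0 | 0 ||              0             
0 | 0 | 1 ||              1             
0 | 1 | 0 ||              0             
0 | 1 | 1 ||              0             
1 | 0 | 0 ||              1             
1 | 0 | 1 ||              0             
1 | 1 | 0 ||              1             
1 | 1 | 1 ||              1             
4 of 8 rows are 1, so the formula is contingent.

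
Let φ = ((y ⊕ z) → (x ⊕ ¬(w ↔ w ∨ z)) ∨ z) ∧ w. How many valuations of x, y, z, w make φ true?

7

x | y | z | w | φ
- | - | - | - | -
T | T | T | T | T
T | T | T | F | F
T | T | F | T | T
T | T | F | F | F
T | F | T | T | T
T | F | T | F | F
T | F | F | T | T
T | F | F | F | F
F | T | T | T | T
F | T | T | F | F
F | T | F | T | F
F | T | F | F | F
F | F | T | T | T
F | F | T | F | F
F | F | F | T | T
F | F | F | F | F
The formula is true on 7 of the 16 rows.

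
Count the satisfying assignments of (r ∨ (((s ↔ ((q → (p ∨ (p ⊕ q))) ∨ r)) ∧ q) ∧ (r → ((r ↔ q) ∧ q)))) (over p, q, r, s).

10

p | q | r | s || (p ⊕ q) | (p ∨ (p ⊕ q)) | (q → (p ∨ (p ⊕ q))) | ((q → (p ∨ (p ⊕ q))) ∨ r) | (r ↔ q) | ((r ↔ q) ∧ q) | (r → ((r ↔ q) ∧ q)) | φ
F | F | F | F ||    F    |       F       |          T          |             T             |    T    |       F       |          T          | F
F | F | F | T ||    F    |       F       |          T          |             T             |    T    |       F       |          T          | F
F | F | T | F ||    F    |       F       |          T          |             T             |    F    |       F       |          F          | T
F | F | T | T ||    F    |       F       |          T          |             T             |    F    |       F       |          F          | T
F | T | F | F ||    T    |       T       |          T          |             T             |    F    |       F       |          T          | F
F | T | F | T ||    T    |       T       |          T          |             T             |    F    |       F       |          T          | T
F | T | T | F ||    T    |       T       |          T          |             T             |    T    |       T       |          T          | T
F | T | T | T ||    T    |       T       |          T          |             T             |    T    |       T       |          T          | T
T | F | F | F ||    T    |       T       |          T          |             T             |    T    |       F       |          T          | F
T | F | F | T ||    T    |       T       |          T          |             T             |    T    |       F       |          T          | F
T | F | T | F ||    T    |       T       |          T          |             T             |    F    |       F       |          F          | T
T | F | T | T ||    T    |       T       |          T          |             T             |    F    |       F       |          F          | T
T | T | F | F ||    F    |       T       |          T          |             T             |    F    |       F       |          T          | F
T | T | F | T ||    F    |       T       |          T          |             T             |    F    |       F       |          T          | T
T | T | T | F ||    F    |       T       |          T          |             T             |    T    |       T       |          T          | T
T | T | T | T ||    F    |       T       |          T          |             T             |    T    |       T       |          T          | T
The formula is true on 10 of the 16 rows.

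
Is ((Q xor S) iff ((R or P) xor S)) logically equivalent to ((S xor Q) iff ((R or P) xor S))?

equivalent

P  Q  R  S  |  φ  ψ
1  1  1  1  |  1  1
1  1  1  0  |  1  1
1  1  0  1  |  1  1
1  1  0  0  |  1  1
1  0  1  1  |  0  0
1  0  1  0  |  0  0
1  0  0  1  |  0  0
1  0  0  0  |  0  0
0  1  1  1  |  1  1
0  1  1  0  |  1  1
0  1  0  1  |  0  0
0  1  0  0  |  0  0
0  0  1  1  |  0  0
0  0  1  0  |  0  0
0  0  0  1  |  1  1
0  0  0  0  |  1  1
The columns for φ and ψ agree on every row, so they are logically equivalent.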